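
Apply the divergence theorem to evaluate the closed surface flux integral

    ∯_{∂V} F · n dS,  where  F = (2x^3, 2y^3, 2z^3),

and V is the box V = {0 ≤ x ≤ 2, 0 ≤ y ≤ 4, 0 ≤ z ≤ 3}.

By the divergence theorem,

    ∯_{∂V} F · n dS = ∭_V (∇ · F) dV.

Compute the divergence:
    ∇ · F = ∂F_x/∂x + ∂F_y/∂y + ∂F_z/∂z = 6x^2 + 6y^2 + 6z^2.

V is a rectangular box, so dV = dx dy dz with 0 ≤ x ≤ 2, 0 ≤ y ≤ 4, 0 ≤ z ≤ 3.

Integrate (6x^2 + 6y^2 + 6z^2) over V as an iterated integral:

    ∭_V (∇·F) dV = ∫_0^{2} ∫_0^{4} ∫_0^{3} (6x^2 + 6y^2 + 6z^2) dz dy dx.

Inner (z from 0 to 3): 18x^2 + 18y^2 + 54.
Middle (y from 0 to 4): 72x^2 + 600.
Outer (x from 0 to 2): 1392.

Therefore ∯_{∂V} F · n dS = 1392.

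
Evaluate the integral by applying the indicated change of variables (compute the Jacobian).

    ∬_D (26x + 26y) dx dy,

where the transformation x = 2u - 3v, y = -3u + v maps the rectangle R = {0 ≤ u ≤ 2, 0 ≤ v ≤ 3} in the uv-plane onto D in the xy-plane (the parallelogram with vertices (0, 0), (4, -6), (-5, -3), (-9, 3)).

Compute the Jacobian determinant of (x, y) with respect to (u, v):

    ∂(x,y)/∂(u,v) = | 2  -3 | = (2)(1) - (-3)(-3) = -7.
                   | -3  1 |

Its absolute value is |J| = 7 (the area scaling factor).

Substituting x = 2u - 3v, y = -3u + v into the integrand,

    26x + 26y → -26u - 52v,

so the integral becomes

    ∬_R (-26u - 52v) · |J| du dv = ∫_0^2 ∫_0^3 (-182u - 364v) dv du.

Inner (v): -546u - 1638.
Outer (u): -4368.

Therefore ∬_D (26x + 26y) dx dy = -4368.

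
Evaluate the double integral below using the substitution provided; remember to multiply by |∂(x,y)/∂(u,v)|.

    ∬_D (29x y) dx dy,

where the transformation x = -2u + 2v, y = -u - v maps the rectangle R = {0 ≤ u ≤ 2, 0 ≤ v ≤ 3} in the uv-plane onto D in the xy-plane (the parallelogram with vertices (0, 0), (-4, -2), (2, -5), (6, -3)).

Compute the Jacobian determinant of (x, y) with respect to (u, v):

    ∂(x,y)/∂(u,v) = | -2  2 | = (-2)(-1) - (2)(-1) = 4.
                   | -1  -1 |

Its absolute value is |J| = 4 (the area scaling factor).

Substituting x = -2u + 2v, y = -u - v into the integrand,

    29x y → 58u^2 - 58v^2,

so the integral becomes

    ∬_R (58u^2 - 58v^2) · |J| du dv = ∫_0^2 ∫_0^3 (232u^2 - 232v^2) dv du.

Inner (v): 696u^2 - 2088.
Outer (u): -2320.

Therefore ∬_D (29x y) dx dy = -2320.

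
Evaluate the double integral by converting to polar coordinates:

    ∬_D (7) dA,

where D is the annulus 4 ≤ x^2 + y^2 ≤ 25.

The region D is 2 ≤ r ≤ 5, 0 ≤ θ ≤ 2π in polar coordinates, where x = r cos(θ), y = r sin(θ), and dA = r dr dθ.

Under the substitution, the integrand becomes 7, so

    ∬_D (7) dA = ∫_{0}^{2π} ∫_{2}^{5} (7) · r dr dθ.

Inner integral (in r): ∫_{2}^{5} (7) · r dr = 147/2.

Outer integral (in θ): ∫_{0}^{2π} (147/2) dθ = 147π.

Therefore ∬_D (7) dA = 147π.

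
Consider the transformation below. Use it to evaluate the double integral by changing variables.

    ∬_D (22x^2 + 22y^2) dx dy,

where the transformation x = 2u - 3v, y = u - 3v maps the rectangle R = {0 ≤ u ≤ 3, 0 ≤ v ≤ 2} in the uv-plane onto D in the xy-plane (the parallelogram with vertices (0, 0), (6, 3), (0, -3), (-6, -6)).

Compute the Jacobian determinant of (x, y) with respect to (u, v):

    ∂(x,y)/∂(u,v) = | 2  -3 | = (2)(-3) - (-3)(1) = -3.
                   | 1  -3 |

Its absolute value is |J| = 3 (the area scaling factor).

Substituting x = 2u - 3v, y = u - 3v into the integrand,

    22x^2 + 22y^2 → 110u^2 - 396u v + 396v^2,

so the integral becomes

    ∬_R (110u^2 - 396u v + 396v^2) · |J| du dv = ∫_0^3 ∫_0^2 (330u^2 - 1188u v + 1188v^2) dv du.

Inner (v): 660u^2 - 2376u + 3168.
Outer (u): 4752.

Therefore ∬_D (22x^2 + 22y^2) dx dy = 4752.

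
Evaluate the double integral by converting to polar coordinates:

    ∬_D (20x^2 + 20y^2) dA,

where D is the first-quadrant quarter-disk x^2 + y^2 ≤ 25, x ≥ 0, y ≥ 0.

The region D is 0 ≤ r ≤ 5, 0 ≤ θ ≤ π/2 in polar coordinates, where x = r cos(θ), y = r sin(θ), and dA = r dr dθ.

Under the substitution, the integrand becomes 20r^2, so

    ∬_D (20x^2 + 20y^2) dA = ∫_{0}^{π/2} ∫_{0}^{5} (20r^2) · r dr dθ.

Inner integral (in r): ∫_{0}^{5} (20r^2) · r dr = 3125.

Outer integral (in θ): ∫_{0}^{π/2} (3125) dθ = 3125π/2.

Therefore ∬_D (20x^2 + 20y^2) dA = 3125π/2.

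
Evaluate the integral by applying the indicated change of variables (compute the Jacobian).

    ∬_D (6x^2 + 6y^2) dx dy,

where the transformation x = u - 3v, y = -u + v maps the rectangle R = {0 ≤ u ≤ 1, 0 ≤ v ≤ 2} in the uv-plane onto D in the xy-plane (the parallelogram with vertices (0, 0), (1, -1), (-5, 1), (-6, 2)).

Compute the Jacobian determinant of (x, y) with respect to (u, v):

    ∂(x,y)/∂(u,v) = | 1  -3 | = (1)(1) - (-3)(-1) = -2.
                   | -1  1 |

Its absolute value is |J| = 2 (the area scaling factor).

Substituting x = u - 3v, y = -u + v into the integrand,

    6x^2 + 6y^2 → 12u^2 - 48u v + 60v^2,

so the integral becomes

    ∬_R (12u^2 - 48u v + 60v^2) · |J| du dv = ∫_0^1 ∫_0^2 (24u^2 - 96u v + 120v^2) dv du.

Inner (v): 48u^2 - 192u + 320.
Outer (u): 240.

Therefore ∬_D (6x^2 + 6y^2) dx dy = 240.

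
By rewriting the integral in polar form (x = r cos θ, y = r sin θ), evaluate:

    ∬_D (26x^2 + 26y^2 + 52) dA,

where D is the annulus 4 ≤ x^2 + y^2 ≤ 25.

The region D is 2 ≤ r ≤ 5, 0 ≤ θ ≤ 2π in polar coordinates, where x = r cos(θ), y = r sin(θ), and dA = r dr dθ.

Under the substitution, the integrand becomes 26r^2 + 52, so

    ∬_D (26x^2 + 26y^2 + 52) dA = ∫_{0}^{2π} ∫_{2}^{5} (26r^2 + 52) · r dr dθ.

Inner integral (in r): ∫_{2}^{5} (26r^2 + 52) · r dr = 9009/2.

Outer integral (in θ): ∫_{0}^{2π} (9009/2) dθ = 9009π.

Therefore ∬_D (26x^2 + 26y^2 + 52) dA = 9009π.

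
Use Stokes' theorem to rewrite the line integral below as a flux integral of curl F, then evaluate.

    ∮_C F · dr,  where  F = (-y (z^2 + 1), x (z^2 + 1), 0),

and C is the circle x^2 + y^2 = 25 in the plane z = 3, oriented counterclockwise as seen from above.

Let S be the flat disk x^2 + y^2 ≤ 25 in the plane z = 3, with upward unit normal n̂ = ẑ. By Stokes' theorem,

    ∮_C F · dr = ∬_S (∇ × F) · n̂ dS = ∬_D (curl F)_z dA,

where D is the disk x^2 + y^2 ≤ 25.

Compute the curl of F = (-y (z^2 + 1), x (z^2 + 1), 0):
    (∇ × F)_x = ∂F_z/∂y - ∂F_y/∂z = -2x z,
    (∇ × F)_y = ∂F_x/∂z - ∂F_z/∂x = -2y z,
    (∇ × F)_z = ∂F_y/∂x - ∂F_x/∂y = 2z^2 + 2.

On z = 3, (curl F)_z = 20.

Convert to polar (x = r cos θ, y = r sin θ, dA = r dr dθ); the integrand becomes 20, so

    ∬_D (curl F)_z dA = ∫_0^{2π} ∫_0^{5} (20) · r dr dθ.

Inner (r from 0 to 5): 250.
Outer (θ from 0 to 2π): 500π.

Therefore ∮_C F · dr = 500π.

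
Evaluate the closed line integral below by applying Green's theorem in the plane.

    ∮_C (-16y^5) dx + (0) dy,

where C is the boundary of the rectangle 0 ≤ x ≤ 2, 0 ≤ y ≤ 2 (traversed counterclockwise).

Green's theorem converts the closed line integral into a double integral over the enclosed region D:

    ∮_C P dx + Q dy = ∬_D (∂Q/∂x - ∂P/∂y) dA.

Here P = -16y^5, Q = 0, so

    ∂Q/∂x = 0,    ∂P/∂y = -80y^4,
    ∂Q/∂x - ∂P/∂y = 80y^4.

D is the region 0 ≤ x ≤ 2, 0 ≤ y ≤ 2. Evaluating the double integral:

    ∬_D (80y^4) dA = ∫_0^{2} ∫_0^{2} (80y^4) dy dx.

Inner (y from 0 to 2): 512.
Outer (x from 0 to 2): 1024.

Therefore ∮_C P dx + Q dy = 1024.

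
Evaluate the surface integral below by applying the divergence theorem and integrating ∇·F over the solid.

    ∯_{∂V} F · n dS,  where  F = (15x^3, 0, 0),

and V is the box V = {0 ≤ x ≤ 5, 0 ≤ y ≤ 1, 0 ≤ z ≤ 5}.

By the divergence theorem,

    ∯_{∂V} F · n dS = ∭_V (∇ · F) dV.

Compute the divergence:
    ∇ · F = ∂F_x/∂x + ∂F_y/∂y + ∂F_z/∂z = 45x^2 + 0 + 0 = 45x^2.

V is a rectangular box, so dV = dx dy dz with 0 ≤ x ≤ 5, 0 ≤ y ≤ 1, 0 ≤ z ≤ 5.

Integrate (45x^2) over V as an iterated integral:

    ∭_V (∇·F) dV = ∫_0^{5} ∫_0^{1} ∫_0^{5} (45x^2) dz dy dx.

Inner (z from 0 to 5): 225x^2.
Middle (y from 0 to 1): 225x^2.
Outer (x from 0 to 5): 9375.

Therefore ∯_{∂V} F · n dS = 9375.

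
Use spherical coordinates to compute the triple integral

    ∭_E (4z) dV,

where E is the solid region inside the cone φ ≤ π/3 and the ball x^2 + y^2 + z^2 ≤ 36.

In spherical coordinates, x = ρ sin(φ) cos(θ), y = ρ sin(φ) sin(θ), z = ρ cos(φ), and dV = ρ^2 sin(φ) dρ dφ dθ.

The integrand becomes 4ρ cos(φ), so

    ∭_E (4z) dV = ∫_{0}^{2π} ∫_{0}^{π/3} ∫_{0}^{6} (4ρ cos(φ)) · ρ^2 sin(φ) dρ dφ dθ.

Inner (ρ): 648sin(2φ).
Middle (φ): 486.
Outer (θ): 972π.

Therefore the triple integral equals 972π.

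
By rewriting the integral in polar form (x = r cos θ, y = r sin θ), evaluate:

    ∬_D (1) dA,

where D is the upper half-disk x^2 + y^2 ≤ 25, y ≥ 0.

The region D is 0 ≤ r ≤ 5, 0 ≤ θ ≤ π in polar coordinates, where x = r cos(θ), y = r sin(θ), and dA = r dr dθ.

Under the substitution, the integrand becomes 1, so

    ∬_D (1) dA = ∫_{0}^{π} ∫_{0}^{5} (1) · r dr dθ.

Inner integral (in r): ∫_{0}^{5} (1) · r dr = 25/2.

Outer integral (in θ): ∫_{0}^{π} (25/2) dθ = 25π/2.

Therefore ∬_D (1) dA = 25π/2.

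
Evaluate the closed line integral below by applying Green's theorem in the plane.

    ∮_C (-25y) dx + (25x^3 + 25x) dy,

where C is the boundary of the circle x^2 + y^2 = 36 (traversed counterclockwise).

Green's theorem converts the closed line integral into a double integral over the enclosed region D:

    ∮_C P dx + Q dy = ∬_D (∂Q/∂x - ∂P/∂y) dA.

Here P = -25y, Q = 25x^3 + 25x, so

    ∂Q/∂x = 75x^2 + 25,    ∂P/∂y = -25,
    ∂Q/∂x - ∂P/∂y = 75x^2 + 50.

D is the region x^2 + y^2 ≤ 36. Evaluating the double integral:

In polar coordinates (x = r cos θ, y = r sin θ, dA = r dr dθ) the integrand becomes 75r^2cos(θ)^2 + 50, so

    ∬_D (75x^2 + 50) dA = ∫_0^{2π} ∫_0^{6} (75r^2cos(θ)^2 + 50) · r dr dθ.

Inner (r from 0 to 6): 24300cos(θ)^2 + 900.
Outer (θ from 0 to 2π): 26100π.

Therefore ∮_C P dx + Q dy = 26100π.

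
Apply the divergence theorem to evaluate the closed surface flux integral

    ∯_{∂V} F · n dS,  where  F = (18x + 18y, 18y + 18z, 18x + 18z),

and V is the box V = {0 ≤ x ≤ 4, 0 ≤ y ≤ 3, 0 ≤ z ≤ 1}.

By the divergence theorem,

    ∯_{∂V} F · n dS = ∭_V (∇ · F) dV.

Compute the divergence:
    ∇ · F = ∂F_x/∂x + ∂F_y/∂y + ∂F_z/∂z = 18 + 18 + 18 = 54.

V is a rectangular box, so dV = dx dy dz with 0 ≤ x ≤ 4, 0 ≤ y ≤ 3, 0 ≤ z ≤ 1.

Integrate (54) over V as an iterated integral:

    ∭_V (∇·F) dV = ∫_0^{4} ∫_0^{3} ∫_0^{1} (54) dz dy dx.

Inner (z from 0 to 1): 54.
Middle (y from 0 to 3): 162.
Outer (x from 0 to 4): 648.

Therefore ∯_{∂V} F · n dS = 648.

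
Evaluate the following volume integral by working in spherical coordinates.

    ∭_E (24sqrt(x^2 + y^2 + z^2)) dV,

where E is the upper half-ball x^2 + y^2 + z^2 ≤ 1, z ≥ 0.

In spherical coordinates, x = ρ sin(φ) cos(θ), y = ρ sin(φ) sin(θ), z = ρ cos(φ), and dV = ρ^2 sin(φ) dρ dφ dθ.

The integrand becomes 24ρ, so

    ∭_E (24sqrt(x^2 + y^2 + z^2)) dV = ∫_{0}^{2π} ∫_{0}^{π/2} ∫_{0}^{1} (24ρ) · ρ^2 sin(φ) dρ dφ dθ.

Inner (ρ): 6sin(φ).
Middle (φ): 6.
Outer (θ): 12π.

Therefore the triple integral equals 12π.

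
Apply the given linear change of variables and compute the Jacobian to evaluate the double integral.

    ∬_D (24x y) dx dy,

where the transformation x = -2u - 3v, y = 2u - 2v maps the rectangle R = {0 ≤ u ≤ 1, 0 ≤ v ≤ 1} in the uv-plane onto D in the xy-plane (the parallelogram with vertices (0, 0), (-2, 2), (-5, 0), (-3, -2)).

Compute the Jacobian determinant of (x, y) with respect to (u, v):

    ∂(x,y)/∂(u,v) = | -2  -3 | = (-2)(-2) - (-3)(2) = 10.
                   | 2  -2 |

Its absolute value is |J| = 10 (the area scaling factor).

Substituting x = -2u - 3v, y = 2u - 2v into the integrand,

    24x y → -96u^2 - 48u v + 144v^2,

so the integral becomes

    ∬_R (-96u^2 - 48u v + 144v^2) · |J| du dv = ∫_0^1 ∫_0^1 (-960u^2 - 480u v + 1440v^2) dv du.

Inner (v): -960u^2 - 240u + 480.
Outer (u): 40.

Therefore ∬_D (24x y) dx dy = 40.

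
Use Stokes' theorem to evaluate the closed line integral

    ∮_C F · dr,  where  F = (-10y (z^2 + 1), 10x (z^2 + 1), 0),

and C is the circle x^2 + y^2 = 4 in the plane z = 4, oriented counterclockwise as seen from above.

Let S be the flat disk x^2 + y^2 ≤ 4 in the plane z = 4, with upward unit normal n̂ = ẑ. By Stokes' theorem,

    ∮_C F · dr = ∬_S (∇ × F) · n̂ dS = ∬_D (curl F)_z dA,

where D is the disk x^2 + y^2 ≤ 4.

Compute the curl of F = (-10y (z^2 + 1), 10x (z^2 + 1), 0):
    (∇ × F)_x = ∂F_z/∂y - ∂F_y/∂z = -20x z,
    (∇ × F)_y = ∂F_x/∂z - ∂F_z/∂x = -20y z,
    (∇ × F)_z = ∂F_y/∂x - ∂F_x/∂y = 20z^2 + 20.

On z = 4, (curl F)_z = 340.

Convert to polar (x = r cos θ, y = r sin θ, dA = r dr dθ); the integrand becomes 340, so

    ∬_D (curl F)_z dA = ∫_0^{2π} ∫_0^{2} (340) · r dr dθ.

Inner (r from 0 to 2): 680.
Outer (θ from 0 to 2π): 1360π.

Therefore ∮_C F · dr = 1360π.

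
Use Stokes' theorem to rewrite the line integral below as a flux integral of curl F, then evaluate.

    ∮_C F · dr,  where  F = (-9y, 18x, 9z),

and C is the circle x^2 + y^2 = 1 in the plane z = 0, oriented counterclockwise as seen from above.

Let S be the flat disk x^2 + y^2 ≤ 1 in the plane z = 0, with upward unit normal n̂ = ẑ. By Stokes' theorem,

    ∮_C F · dr = ∬_S (∇ × F) · n̂ dS = ∬_D (curl F)_z dA,

where D is the disk x^2 + y^2 ≤ 1.

Compute the curl of F = (-9y, 18x, 9z):
    (∇ × F)_x = ∂F_z/∂y - ∂F_y/∂z = 0,
    (∇ × F)_y = ∂F_x/∂z - ∂F_z/∂x = 0,
    (∇ × F)_z = ∂F_y/∂x - ∂F_x/∂y = 27.

On z = 0, (curl F)_z = 27.

Convert to polar (x = r cos θ, y = r sin θ, dA = r dr dθ); the integrand becomes 27, so

    ∬_D (curl F)_z dA = ∫_0^{2π} ∫_0^{1} (27) · r dr dθ.

Inner (r from 0 to 1): 27/2.
Outer (θ from 0 to 2π): 27π.

Therefore ∮_C F · dr = 27π.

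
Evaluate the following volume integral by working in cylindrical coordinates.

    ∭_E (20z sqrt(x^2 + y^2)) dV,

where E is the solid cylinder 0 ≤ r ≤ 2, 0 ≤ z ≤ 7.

In cylindrical coordinates, x = r cos(θ), y = r sin(θ), z = z, and dV = r dr dθ dz.

The integrand becomes 20r z, so

    ∭_E (20z sqrt(x^2 + y^2)) dV = ∫_{0}^{2π} ∫_{0}^{2} ∫_{0}^{7} (20r z) · r dz dr dθ.

Inner (z): 490r^2.
Middle (r from 0 to 2): 3920/3.
Outer (θ): 7840π/3.

Therefore the triple integral equals 7840π/3.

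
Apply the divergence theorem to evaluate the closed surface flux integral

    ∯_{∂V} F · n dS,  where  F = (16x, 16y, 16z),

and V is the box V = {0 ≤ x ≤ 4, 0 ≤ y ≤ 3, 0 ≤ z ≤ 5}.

By the divergence theorem,

    ∯_{∂V} F · n dS = ∭_V (∇ · F) dV.

Compute the divergence:
    ∇ · F = ∂F_x/∂x + ∂F_y/∂y + ∂F_z/∂z = 16 + 16 + 16 = 48.

V is a rectangular box, so dV = dx dy dz with 0 ≤ x ≤ 4, 0 ≤ y ≤ 3, 0 ≤ z ≤ 5.

Integrate (48) over V as an iterated integral:

    ∭_V (∇·F) dV = ∫_0^{4} ∫_0^{3} ∫_0^{5} (48) dz dy dx.

Inner (z from 0 to 5): 240.
Middle (y from 0 to 3): 720.
Outer (x from 0 to 4): 2880.

Therefore ∯_{∂V} F · n dS = 2880.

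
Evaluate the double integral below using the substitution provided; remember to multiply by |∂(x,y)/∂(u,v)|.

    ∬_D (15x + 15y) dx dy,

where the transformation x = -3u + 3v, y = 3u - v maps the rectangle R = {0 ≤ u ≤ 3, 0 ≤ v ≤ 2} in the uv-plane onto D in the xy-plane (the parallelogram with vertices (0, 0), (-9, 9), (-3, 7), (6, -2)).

Compute the Jacobian determinant of (x, y) with respect to (u, v):

    ∂(x,y)/∂(u,v) = | -3  3 | = (-3)(-1) - (3)(3) = -6.
                   | 3  -1 |

Its absolute value is |J| = 6 (the area scaling factor).

Substituting x = -3u + 3v, y = 3u - v into the integrand,

    15x + 15y → 30v,

so the integral becomes

    ∬_R (30v) · |J| du dv = ∫_0^3 ∫_0^2 (180v) dv du.

Inner (v): 360.
Outer (u): 1080.

Therefore ∬_D (15x + 15y) dx dy = 1080.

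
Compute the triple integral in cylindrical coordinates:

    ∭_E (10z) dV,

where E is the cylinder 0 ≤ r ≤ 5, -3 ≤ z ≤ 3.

In cylindrical coordinates, x = r cos(θ), y = r sin(θ), z = z, and dV = r dr dθ dz.

The integrand becomes 10z, so

    ∭_E (10z) dV = ∫_{0}^{2π} ∫_{0}^{5} ∫_{-3}^{3} (10z) · r dz dr dθ.

Inner (z): 0.
Middle (r from 0 to 5): 0.
Outer (θ): 0.

Therefore the triple integral equals 0.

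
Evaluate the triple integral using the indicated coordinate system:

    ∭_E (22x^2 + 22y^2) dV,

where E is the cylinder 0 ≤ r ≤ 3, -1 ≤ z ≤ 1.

In cylindrical coordinates, x = r cos(θ), y = r sin(θ), z = z, and dV = r dr dθ dz.

The integrand becomes 22r^2, so

    ∭_E (22x^2 + 22y^2) dV = ∫_{0}^{2π} ∫_{0}^{3} ∫_{-1}^{1} (22r^2) · r dz dr dθ.

Inner (z): 44r^3.
Middle (r from 0 to 3): 891.
Outer (θ): 1782π.

Therefore the triple integral equals 1782π.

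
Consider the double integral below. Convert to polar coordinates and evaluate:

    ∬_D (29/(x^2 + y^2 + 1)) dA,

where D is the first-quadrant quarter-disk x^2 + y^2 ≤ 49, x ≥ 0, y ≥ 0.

The region D is 0 ≤ r ≤ 7, 0 ≤ θ ≤ π/2 in polar coordinates, where x = r cos(θ), y = r sin(θ), and dA = r dr dθ.

Under the substitution, the integrand becomes 29/(r^2 + 1), so

    ∬_D (29/(x^2 + y^2 + 1)) dA = ∫_{0}^{π/2} ∫_{0}^{7} (29/(r^2 + 1)) · r dr dθ.

Inner integral (in r): ∫_{0}^{7} (29/(r^2 + 1)) · r dr = 29log(50)/2.

Outer integral (in θ): ∫_{0}^{π/2} (29log(50)/2) dθ = 29π log(50)/4.

Therefore ∬_D (29/(x^2 + y^2 + 1)) dA = 29π log(50)/4.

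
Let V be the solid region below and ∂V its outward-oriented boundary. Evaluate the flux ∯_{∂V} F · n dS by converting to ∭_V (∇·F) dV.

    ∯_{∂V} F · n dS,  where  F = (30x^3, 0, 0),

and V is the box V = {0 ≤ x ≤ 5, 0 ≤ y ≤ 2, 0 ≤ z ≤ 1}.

By the divergence theorem,

    ∯_{∂V} F · n dS = ∭_V (∇ · F) dV.

Compute the divergence:
    ∇ · F = ∂F_x/∂x + ∂F_y/∂y + ∂F_z/∂z = 90x^2 + 0 + 0 = 90x^2.

V is a rectangular box, so dV = dx dy dz with 0 ≤ x ≤ 5, 0 ≤ y ≤ 2, 0 ≤ z ≤ 1.

Integrate (90x^2) over V as an iterated integral:

    ∭_V (∇·F) dV = ∫_0^{5} ∫_0^{2} ∫_0^{1} (90x^2) dz dy dx.

Inner (z from 0 to 1): 90x^2.
Middle (y from 0 to 2): 180x^2.
Outer (x from 0 to 5): 7500.

Therefore ∯_{∂V} F · n dS = 7500.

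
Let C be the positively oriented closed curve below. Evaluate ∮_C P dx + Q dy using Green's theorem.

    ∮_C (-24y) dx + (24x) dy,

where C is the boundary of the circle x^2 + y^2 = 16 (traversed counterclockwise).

Green's theorem converts the closed line integral into a double integral over the enclosed region D:

    ∮_C P dx + Q dy = ∬_D (∂Q/∂x - ∂P/∂y) dA.

Here P = -24y, Q = 24x, so

    ∂Q/∂x = 24,    ∂P/∂y = -24,
    ∂Q/∂x - ∂P/∂y = 48.

D is the region x^2 + y^2 ≤ 16. Evaluating the double integral:

In polar coordinates (x = r cos θ, y = r sin θ, dA = r dr dθ) the integrand becomes 48, so

    ∬_D (48) dA = ∫_0^{2π} ∫_0^{4} (48) · r dr dθ.

Inner (r from 0 to 4): 384.
Outer (θ from 0 to 2π): 768π.

Therefore ∮_C P dx + Q dy = 768π.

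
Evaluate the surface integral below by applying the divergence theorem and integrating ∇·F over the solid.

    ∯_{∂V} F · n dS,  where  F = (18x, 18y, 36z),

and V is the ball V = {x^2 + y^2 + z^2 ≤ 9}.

By the divergence theorem,

    ∯_{∂V} F · n dS = ∭_V (∇ · F) dV.

Compute the divergence:
    ∇ · F = ∂F_x/∂x + ∂F_y/∂y + ∂F_z/∂z = 18 + 18 + 36 = 72.

In spherical coordinates, x = ρ sin(φ) cos(θ), y = ρ sin(φ) sin(θ), z = ρ cos(φ), dV = ρ^2 sin(φ) dρ dφ dθ, with 0 ≤ ρ ≤ 3, 0 ≤ φ ≤ π, 0 ≤ θ ≤ 2π.

The integrand, after substitution and multiplying by the volume element, becomes (72) · ρ^2 sin(φ), so

    ∭_V (∇·F) dV = ∫_0^{2π} ∫_0^{π} ∫_0^{3} (72) · ρ^2 sin(φ) dρ dφ dθ.

Inner (ρ from 0 to 3): 648sin(φ).
Middle (φ from 0 to π): 1296.
Outer (θ from 0 to 2π): 2592π.

Therefore ∯_{∂V} F · n dS = 2592π.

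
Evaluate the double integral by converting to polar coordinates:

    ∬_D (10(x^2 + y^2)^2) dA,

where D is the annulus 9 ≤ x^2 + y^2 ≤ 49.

The region D is 3 ≤ r ≤ 7, 0 ≤ θ ≤ 2π in polar coordinates, where x = r cos(θ), y = r sin(θ), and dA = r dr dθ.

Under the substitution, the integrand becomes 10r^4, so

    ∬_D (10(x^2 + y^2)^2) dA = ∫_{0}^{2π} ∫_{3}^{7} (10r^4) · r dr dθ.

Inner integral (in r): ∫_{3}^{7} (10r^4) · r dr = 584600/3.

Outer integral (in θ): ∫_{0}^{2π} (584600/3) dθ = 1169200π/3.

Therefore ∬_D (10(x^2 + y^2)^2) dA = 1169200π/3.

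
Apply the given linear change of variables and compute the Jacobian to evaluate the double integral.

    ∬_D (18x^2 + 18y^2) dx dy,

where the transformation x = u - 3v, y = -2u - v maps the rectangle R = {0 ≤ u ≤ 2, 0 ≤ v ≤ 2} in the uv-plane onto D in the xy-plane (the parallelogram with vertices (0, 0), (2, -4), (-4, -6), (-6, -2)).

Compute the Jacobian determinant of (x, y) with respect to (u, v):

    ∂(x,y)/∂(u,v) = | 1  -3 | = (1)(-1) - (-3)(-2) = -7.
                   | -2  -1 |

Its absolute value is |J| = 7 (the area scaling factor).

Substituting x = u - 3v, y = -2u - v into the integrand,

    18x^2 + 18y^2 → 90u^2 - 36u v + 180v^2,

so the integral becomes

    ∬_R (90u^2 - 36u v + 180v^2) · |J| du dv = ∫_0^2 ∫_0^2 (630u^2 - 252u v + 1260v^2) dv du.

Inner (v): 1260u^2 - 504u + 3360.
Outer (u): 9072.

Therefore ∬_D (18x^2 + 18y^2) dx dy = 9072.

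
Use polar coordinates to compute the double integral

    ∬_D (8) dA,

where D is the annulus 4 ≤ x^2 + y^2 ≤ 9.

The region D is 2 ≤ r ≤ 3, 0 ≤ θ ≤ 2π in polar coordinates, where x = r cos(θ), y = r sin(θ), and dA = r dr dθ.

Under the substitution, the integrand becomes 8, so

    ∬_D (8) dA = ∫_{0}^{2π} ∫_{2}^{3} (8) · r dr dθ.

Inner integral (in r): ∫_{2}^{3} (8) · r dr = 20.

Outer integral (in θ): ∫_{0}^{2π} (20) dθ = 40π.

Therefore ∬_D (8) dA = 40π.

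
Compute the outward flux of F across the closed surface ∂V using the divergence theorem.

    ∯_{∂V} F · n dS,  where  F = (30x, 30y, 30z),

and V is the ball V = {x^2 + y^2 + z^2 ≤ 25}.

By the divergence theorem,

    ∯_{∂V} F · n dS = ∭_V (∇ · F) dV.

Compute the divergence:
    ∇ · F = ∂F_x/∂x + ∂F_y/∂y + ∂F_z/∂z = 30 + 30 + 30 = 90.

In spherical coordinates, x = ρ sin(φ) cos(θ), y = ρ sin(φ) sin(θ), z = ρ cos(φ), dV = ρ^2 sin(φ) dρ dφ dθ, with 0 ≤ ρ ≤ 5, 0 ≤ φ ≤ π, 0 ≤ θ ≤ 2π.

The integrand, after substitution and multiplying by the volume element, becomes (90) · ρ^2 sin(φ), so

    ∭_V (∇·F) dV = ∫_0^{2π} ∫_0^{π} ∫_0^{5} (90) · ρ^2 sin(φ) dρ dφ dθ.

Inner (ρ from 0 to 5): 3750sin(φ).
Middle (φ from 0 to π): 7500.
Outer (θ from 0 to 2π): 15000π.

Therefore ∯_{∂V} F · n dS = 15000π.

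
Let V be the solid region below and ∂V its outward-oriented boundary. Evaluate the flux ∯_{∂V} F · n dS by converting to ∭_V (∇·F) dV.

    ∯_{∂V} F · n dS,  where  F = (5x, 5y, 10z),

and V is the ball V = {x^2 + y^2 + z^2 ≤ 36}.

By the divergence theorem,

    ∯_{∂V} F · n dS = ∭_V (∇ · F) dV.

Compute the divergence:
    ∇ · F = ∂F_x/∂x + ∂F_y/∂y + ∂F_z/∂z = 5 + 5 + 10 = 20.

In spherical coordinates, x = ρ sin(φ) cos(θ), y = ρ sin(φ) sin(θ), z = ρ cos(φ), dV = ρ^2 sin(φ) dρ dφ dθ, with 0 ≤ ρ ≤ 6, 0 ≤ φ ≤ π, 0 ≤ θ ≤ 2π.

The integrand, after substitution and multiplying by the volume element, becomes (20) · ρ^2 sin(φ), so

    ∭_V (∇·F) dV = ∫_0^{2π} ∫_0^{π} ∫_0^{6} (20) · ρ^2 sin(φ) dρ dφ dθ.

Inner (ρ from 0 to 6): 1440sin(φ).
Middle (φ from 0 to π): 2880.
Outer (θ from 0 to 2π): 5760π.

Therefore ∯_{∂V} F · n dS = 5760π.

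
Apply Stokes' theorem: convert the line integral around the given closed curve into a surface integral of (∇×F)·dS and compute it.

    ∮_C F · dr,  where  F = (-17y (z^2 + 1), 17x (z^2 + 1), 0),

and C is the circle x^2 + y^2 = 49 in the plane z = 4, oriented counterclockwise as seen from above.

Let S be the flat disk x^2 + y^2 ≤ 49 in the plane z = 4, with upward unit normal n̂ = ẑ. By Stokes' theorem,

    ∮_C F · dr = ∬_S (∇ × F) · n̂ dS = ∬_D (curl F)_z dA,

where D is the disk x^2 + y^2 ≤ 49.

Compute the curl of F = (-17y (z^2 + 1), 17x (z^2 + 1), 0):
    (∇ × F)_x = ∂F_z/∂y - ∂F_y/∂z = -34x z,
    (∇ × F)_y = ∂F_x/∂z - ∂F_z/∂x = -34y z,
    (∇ × F)_z = ∂F_y/∂x - ∂F_x/∂y = 34z^2 + 34.

On z = 4, (curl F)_z = 578.

Convert to polar (x = r cos θ, y = r sin θ, dA = r dr dθ); the integrand becomes 578, so

    ∬_D (curl F)_z dA = ∫_0^{2π} ∫_0^{7} (578) · r dr dθ.

Inner (r from 0 to 7): 14161.
Outer (θ from 0 to 2π): 28322π.

Therefore ∮_C F · dr = 28322π.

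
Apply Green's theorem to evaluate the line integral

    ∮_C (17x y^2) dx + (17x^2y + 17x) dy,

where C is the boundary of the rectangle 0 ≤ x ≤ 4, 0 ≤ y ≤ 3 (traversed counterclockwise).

Green's theorem converts the closed line integral into a double integral over the enclosed region D:

    ∮_C P dx + Q dy = ∬_D (∂Q/∂x - ∂P/∂y) dA.

Here P = 17x y^2, Q = 17x^2y + 17x, so

    ∂Q/∂x = 34x y + 17,    ∂P/∂y = 34x y,
    ∂Q/∂x - ∂P/∂y = 17.

D is the region 0 ≤ x ≤ 4, 0 ≤ y ≤ 3. Evaluating the double integral:

    ∬_D (17) dA = ∫_0^{4} ∫_0^{3} (17) dy dx.

Inner (y from 0 to 3): 51.
Outer (x from 0 to 4): 204.

Therefore ∮_C P dx + Q dy = 204.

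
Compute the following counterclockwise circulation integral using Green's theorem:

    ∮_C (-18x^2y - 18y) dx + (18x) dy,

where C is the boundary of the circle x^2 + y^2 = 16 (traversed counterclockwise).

Green's theorem converts the closed line integral into a double integral over the enclosed region D:

    ∮_C P dx + Q dy = ∬_D (∂Q/∂x - ∂P/∂y) dA.

Here P = -18x^2y - 18y, Q = 18x, so

    ∂Q/∂x = 18,    ∂P/∂y = -18x^2 - 18,
    ∂Q/∂x - ∂P/∂y = 18x^2 + 36.

D is the region x^2 + y^2 ≤ 16. Evaluating the double integral:

In polar coordinates (x = r cos θ, y = r sin θ, dA = r dr dθ) the integrand becomes 18r^2cos(θ)^2 + 36, so

    ∬_D (18x^2 + 36) dA = ∫_0^{2π} ∫_0^{4} (18r^2cos(θ)^2 + 36) · r dr dθ.

Inner (r from 0 to 4): 1152cos(θ)^2 + 288.
Outer (θ from 0 to 2π): 1728π.

Therefore ∮_C P dx + Q dy = 1728π.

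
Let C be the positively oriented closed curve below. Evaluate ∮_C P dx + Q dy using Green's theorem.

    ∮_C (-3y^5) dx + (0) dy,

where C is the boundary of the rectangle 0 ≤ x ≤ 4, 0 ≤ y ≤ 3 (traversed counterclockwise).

Green's theorem converts the closed line integral into a double integral over the enclosed region D:

    ∮_C P dx + Q dy = ∬_D (∂Q/∂x - ∂P/∂y) dA.

Here P = -3y^5, Q = 0, so

    ∂Q/∂x = 0,    ∂P/∂y = -15y^4,
    ∂Q/∂x - ∂P/∂y = 15y^4.

D is the region 0 ≤ x ≤ 4, 0 ≤ y ≤ 3. Evaluating the double integral:

    ∬_D (15y^4) dA = ∫_0^{4} ∫_0^{3} (15y^4) dy dx.

Inner (y from 0 to 3): 729.
Outer (x from 0 to 4): 2916.

Therefore ∮_C P dx + Q dy = 2916.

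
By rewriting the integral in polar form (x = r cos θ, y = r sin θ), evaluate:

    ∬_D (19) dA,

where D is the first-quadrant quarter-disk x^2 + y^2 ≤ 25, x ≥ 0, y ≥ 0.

The region D is 0 ≤ r ≤ 5, 0 ≤ θ ≤ π/2 in polar coordinates, where x = r cos(θ), y = r sin(θ), and dA = r dr dθ.

Under the substitution, the integrand becomes 19, so

    ∬_D (19) dA = ∫_{0}^{π/2} ∫_{0}^{5} (19) · r dr dθ.

Inner integral (in r): ∫_{0}^{5} (19) · r dr = 475/2.

Outer integral (in θ): ∫_{0}^{π/2} (475/2) dθ = 475π/4.

Therefore ∬_D (19) dA = 475π/4.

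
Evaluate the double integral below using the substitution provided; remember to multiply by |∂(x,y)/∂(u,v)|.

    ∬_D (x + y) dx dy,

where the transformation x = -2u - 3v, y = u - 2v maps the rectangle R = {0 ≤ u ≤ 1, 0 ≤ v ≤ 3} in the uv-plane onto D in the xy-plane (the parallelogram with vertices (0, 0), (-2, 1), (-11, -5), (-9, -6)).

Compute the Jacobian determinant of (x, y) with respect to (u, v):

    ∂(x,y)/∂(u,v) = | -2  -3 | = (-2)(-2) - (-3)(1) = 7.
                   | 1  -2 |

Its absolute value is |J| = 7 (the area scaling factor).

Substituting x = -2u - 3v, y = u - 2v into the integrand,

    x + y → -u - 5v,

so the integral becomes

    ∬_R (-u - 5v) · |J| du dv = ∫_0^1 ∫_0^3 (-7u - 35v) dv du.

Inner (v): -21u - 315/2.
Outer (u): -168.

Therefore ∬_D (x + y) dx dy = -168.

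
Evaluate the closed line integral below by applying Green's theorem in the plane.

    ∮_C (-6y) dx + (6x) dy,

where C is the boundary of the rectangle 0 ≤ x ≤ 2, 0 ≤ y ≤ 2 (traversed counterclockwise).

Green's theorem converts the closed line integral into a double integral over the enclosed region D:

    ∮_C P dx + Q dy = ∬_D (∂Q/∂x - ∂P/∂y) dA.

Here P = -6y, Q = 6x, so

    ∂Q/∂x = 6,    ∂P/∂y = -6,
    ∂Q/∂x - ∂P/∂y = 12.

D is the region 0 ≤ x ≤ 2, 0 ≤ y ≤ 2. Evaluating the double integral:

    ∬_D (12) dA = ∫_0^{2} ∫_0^{2} (12) dy dx.

Inner (y from 0 to 2): 24.
Outer (x from 0 to 2): 48.

Therefore ∮_C P dx + Q dy = 48.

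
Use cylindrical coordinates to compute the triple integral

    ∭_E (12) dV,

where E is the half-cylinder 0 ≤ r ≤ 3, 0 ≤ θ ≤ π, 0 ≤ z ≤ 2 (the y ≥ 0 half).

In cylindrical coordinates, x = r cos(θ), y = r sin(θ), z = z, and dV = r dr dθ dz.

The integrand becomes 12, so

    ∭_E (12) dV = ∫_{0}^{π} ∫_{0}^{3} ∫_{0}^{2} (12) · r dz dr dθ.

Inner (z): 24r.
Middle (r from 0 to 3): 108.
Outer (θ): 108π.

Therefore the triple integral equals 108π.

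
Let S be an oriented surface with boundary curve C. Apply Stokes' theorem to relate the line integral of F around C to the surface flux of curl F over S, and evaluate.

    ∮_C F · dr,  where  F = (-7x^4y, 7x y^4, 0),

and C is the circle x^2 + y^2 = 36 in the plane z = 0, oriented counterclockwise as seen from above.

Let S be the flat disk x^2 + y^2 ≤ 36 in the plane z = 0, with upward unit normal n̂ = ẑ. By Stokes' theorem,

    ∮_C F · dr = ∬_S (∇ × F) · n̂ dS = ∬_D (curl F)_z dA,

where D is the disk x^2 + y^2 ≤ 36.

Compute the curl of F = (-7x^4y, 7x y^4, 0):
    (∇ × F)_x = ∂F_z/∂y - ∂F_y/∂z = 0,
    (∇ × F)_y = ∂F_x/∂z - ∂F_z/∂x = 0,
    (∇ × F)_z = ∂F_y/∂x - ∂F_x/∂y = 7x^4 + 7y^4.

On z = 0, (curl F)_z = 7x^4 + 7y^4.

Convert to polar (x = r cos θ, y = r sin θ, dA = r dr dθ); the integrand becomes 7r^4(sin(θ)^4 + cos(θ)^4), so

    ∬_D (curl F)_z dA = ∫_0^{2π} ∫_0^{6} (7r^4(sin(θ)^4 + cos(θ)^4)) · r dr dθ.

Inner (r from 0 to 6): 54432sin(θ)^4 + 54432cos(θ)^4.
Outer (θ from 0 to 2π): 81648π.

Therefore ∮_C F · dr = 81648π.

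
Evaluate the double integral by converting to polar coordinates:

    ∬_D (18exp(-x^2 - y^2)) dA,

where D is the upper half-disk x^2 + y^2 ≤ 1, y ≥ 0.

The region D is 0 ≤ r ≤ 1, 0 ≤ θ ≤ π in polar coordinates, where x = r cos(θ), y = r sin(θ), and dA = r dr dθ.

Under the substitution, the integrand becomes 18exp(-r^2), so

    ∬_D (18exp(-x^2 - y^2)) dA = ∫_{0}^{π} ∫_{0}^{1} (18exp(-r^2)) · r dr dθ.

Inner integral (in r): ∫_{0}^{1} (18exp(-r^2)) · r dr = 9 - 9exp(-1).

Outer integral (in θ): ∫_{0}^{π} (9 - 9exp(-1)) dθ = -9π exp(-1) + 9π.

Therefore ∬_D (18exp(-x^2 - y^2)) dA = -9π exp(-1) + 9π.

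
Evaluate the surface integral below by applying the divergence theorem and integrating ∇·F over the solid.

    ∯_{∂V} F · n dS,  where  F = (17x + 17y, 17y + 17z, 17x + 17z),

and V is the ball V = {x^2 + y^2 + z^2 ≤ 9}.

By the divergence theorem,

    ∯_{∂V} F · n dS = ∭_V (∇ · F) dV.

Compute the divergence:
    ∇ · F = ∂F_x/∂x + ∂F_y/∂y + ∂F_z/∂z = 17 + 17 + 17 = 51.

In spherical coordinates, x = ρ sin(φ) cos(θ), y = ρ sin(φ) sin(θ), z = ρ cos(φ), dV = ρ^2 sin(φ) dρ dφ dθ, with 0 ≤ ρ ≤ 3, 0 ≤ φ ≤ π, 0 ≤ θ ≤ 2π.

The integrand, after substitution and multiplying by the volume element, becomes (51) · ρ^2 sin(φ), so

    ∭_V (∇·F) dV = ∫_0^{2π} ∫_0^{π} ∫_0^{3} (51) · ρ^2 sin(φ) dρ dφ dθ.

Inner (ρ from 0 to 3): 459sin(φ).
Middle (φ from 0 to π): 918.
Outer (θ from 0 to 2π): 1836π.

Therefore ∯_{∂V} F · n dS = 1836π.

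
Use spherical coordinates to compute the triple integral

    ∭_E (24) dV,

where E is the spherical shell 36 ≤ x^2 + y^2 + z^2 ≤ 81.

In spherical coordinates, x = ρ sin(φ) cos(θ), y = ρ sin(φ) sin(θ), z = ρ cos(φ), and dV = ρ^2 sin(φ) dρ dφ dθ.

The integrand becomes 24, so

    ∭_E (24) dV = ∫_{0}^{2π} ∫_{0}^{π} ∫_{6}^{9} (24) · ρ^2 sin(φ) dρ dφ dθ.

Inner (ρ): 4104sin(φ).
Middle (φ): 8208.
Outer (θ): 16416π.

Therefore the triple integral equals 16416π.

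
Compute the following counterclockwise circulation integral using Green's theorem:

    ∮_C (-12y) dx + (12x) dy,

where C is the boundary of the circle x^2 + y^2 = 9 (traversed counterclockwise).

Green's theorem converts the closed line integral into a double integral over the enclosed region D:

    ∮_C P dx + Q dy = ∬_D (∂Q/∂x - ∂P/∂y) dA.

Here P = -12y, Q = 12x, so

    ∂Q/∂x = 12,    ∂P/∂y = -12,
    ∂Q/∂x - ∂P/∂y = 24.

D is the region x^2 + y^2 ≤ 9. Evaluating the double integral:

In polar coordinates (x = r cos θ, y = r sin θ, dA = r dr dθ) the integrand becomes 24, so

    ∬_D (24) dA = ∫_0^{2π} ∫_0^{3} (24) · r dr dθ.

Inner (r from 0 to 3): 108.
Outer (θ from 0 to 2π): 216π.

Therefore ∮_C P dx + Q dy = 216π.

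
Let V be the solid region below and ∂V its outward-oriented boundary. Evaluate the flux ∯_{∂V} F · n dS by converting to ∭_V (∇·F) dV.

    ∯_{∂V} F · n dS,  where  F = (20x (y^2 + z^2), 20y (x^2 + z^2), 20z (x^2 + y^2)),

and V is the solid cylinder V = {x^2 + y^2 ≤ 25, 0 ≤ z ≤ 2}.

By the divergence theorem,

    ∯_{∂V} F · n dS = ∭_V (∇ · F) dV.

Compute the divergence:
    ∇ · F = ∂F_x/∂x + ∂F_y/∂y + ∂F_z/∂z = 20y^2 + 20z^2 + 20x^2 + 20z^2 + 20x^2 + 20y^2 = 40x^2 + 40y^2 + 40z^2.

In cylindrical coordinates, x = r cos(θ), y = r sin(θ), z = z, dV = r dr dθ dz, with 0 ≤ r ≤ 5, 0 ≤ θ ≤ 2π, 0 ≤ z ≤ 2.

The integrand, after substitution and multiplying by the volume element, becomes (40r^2 + 40z^2) · r, so

    ∭_V (∇·F) dV = ∫_0^{2π} ∫_0^{5} ∫_0^{2} (40r^2 + 40z^2) · r dz dr dθ.

Inner (z from 0 to 2): 80r (r^2 + 4/3).
Middle (r from 0 to 5): 41500/3.
Outer (θ from 0 to 2π): 83000π/3.

Therefore ∯_{∂V} F · n dS = 83000π/3.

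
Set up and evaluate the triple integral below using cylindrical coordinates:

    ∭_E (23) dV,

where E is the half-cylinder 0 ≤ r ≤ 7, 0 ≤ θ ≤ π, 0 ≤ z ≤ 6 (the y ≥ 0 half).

In cylindrical coordinates, x = r cos(θ), y = r sin(θ), z = z, and dV = r dr dθ dz.

The integrand becomes 23, so

    ∭_E (23) dV = ∫_{0}^{π} ∫_{0}^{7} ∫_{0}^{6} (23) · r dz dr dθ.

Inner (z): 138r.
Middle (r from 0 to 7): 3381.
Outer (θ): 3381π.

Therefore the triple integral equals 3381π.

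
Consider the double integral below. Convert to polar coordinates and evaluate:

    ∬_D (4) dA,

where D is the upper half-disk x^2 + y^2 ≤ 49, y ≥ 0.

The region D is 0 ≤ r ≤ 7, 0 ≤ θ ≤ π in polar coordinates, where x = r cos(θ), y = r sin(θ), and dA = r dr dθ.

Under the substitution, the integrand becomes 4, so

    ∬_D (4) dA = ∫_{0}^{π} ∫_{0}^{7} (4) · r dr dθ.

Inner integral (in r): ∫_{0}^{7} (4) · r dr = 98.

Outer integral (in θ): ∫_{0}^{π} (98) dθ = 98π.

Therefore ∬_D (4) dA = 98π.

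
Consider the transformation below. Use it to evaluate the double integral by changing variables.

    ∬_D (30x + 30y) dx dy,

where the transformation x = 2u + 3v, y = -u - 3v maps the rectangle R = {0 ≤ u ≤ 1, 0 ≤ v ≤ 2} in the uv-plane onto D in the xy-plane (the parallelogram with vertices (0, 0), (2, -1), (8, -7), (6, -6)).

Compute the Jacobian determinant of (x, y) with respect to (u, v):

    ∂(x,y)/∂(u,v) = | 2  3 | = (2)(-3) - (3)(-1) = -3.
                   | -1  -3 |

Its absolute value is |J| = 3 (the area scaling factor).

Substituting x = 2u + 3v, y = -u - 3v into the integrand,

    30x + 30y → 30u,

so the integral becomes

    ∬_R (30u) · |J| du dv = ∫_0^1 ∫_0^2 (90u) dv du.

Inner (v): 180u.
Outer (u): 90.

Therefore ∬_D (30x + 30y) dx dy = 90.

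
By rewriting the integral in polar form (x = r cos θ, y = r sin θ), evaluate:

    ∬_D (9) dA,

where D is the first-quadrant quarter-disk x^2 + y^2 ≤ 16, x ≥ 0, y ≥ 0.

The region D is 0 ≤ r ≤ 4, 0 ≤ θ ≤ π/2 in polar coordinates, where x = r cos(θ), y = r sin(θ), and dA = r dr dθ.

Under the substitution, the integrand becomes 9, so

    ∬_D (9) dA = ∫_{0}^{π/2} ∫_{0}^{4} (9) · r dr dθ.

Inner integral (in r): ∫_{0}^{4} (9) · r dr = 72.

Outer integral (in θ): ∫_{0}^{π/2} (72) dθ = 36π.

Therefore ∬_D (9) dA = 36π.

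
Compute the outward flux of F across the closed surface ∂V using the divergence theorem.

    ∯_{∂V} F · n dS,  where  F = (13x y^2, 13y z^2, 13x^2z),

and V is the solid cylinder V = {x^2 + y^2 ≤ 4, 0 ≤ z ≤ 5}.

By the divergence theorem,

    ∯_{∂V} F · n dS = ∭_V (∇ · F) dV.

Compute the divergence:
    ∇ · F = ∂F_x/∂x + ∂F_y/∂y + ∂F_z/∂z = 13y^2 + 13z^2 + 13x^2 = 13x^2 + 13y^2 + 13z^2.

In cylindrical coordinates, x = r cos(θ), y = r sin(θ), z = z, dV = r dr dθ dz, with 0 ≤ r ≤ 2, 0 ≤ θ ≤ 2π, 0 ≤ z ≤ 5.

The integrand, after substitution and multiplying by the volume element, becomes (13r^2 + 13z^2) · r, so

    ∭_V (∇·F) dV = ∫_0^{2π} ∫_0^{2} ∫_0^{5} (13r^2 + 13z^2) · r dz dr dθ.

Inner (z from 0 to 5): 65r (r^2 + 25/3).
Middle (r from 0 to 2): 4030/3.
Outer (θ from 0 to 2π): 8060π/3.

Therefore ∯_{∂V} F · n dS = 8060π/3.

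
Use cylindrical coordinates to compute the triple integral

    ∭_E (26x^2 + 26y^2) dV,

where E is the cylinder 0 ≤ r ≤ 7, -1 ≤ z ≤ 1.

In cylindrical coordinates, x = r cos(θ), y = r sin(θ), z = z, and dV = r dr dθ dz.

The integrand becomes 26r^2, so

    ∭_E (26x^2 + 26y^2) dV = ∫_{0}^{2π} ∫_{0}^{7} ∫_{-1}^{1} (26r^2) · r dz dr dθ.

Inner (z): 52r^3.
Middle (r from 0 to 7): 31213.
Outer (θ): 62426π.

Therefore the triple integral equals 62426π.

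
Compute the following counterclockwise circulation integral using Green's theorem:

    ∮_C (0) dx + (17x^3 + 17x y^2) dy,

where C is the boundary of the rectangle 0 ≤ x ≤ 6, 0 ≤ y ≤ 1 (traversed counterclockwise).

Green's theorem converts the closed line integral into a double integral over the enclosed region D:

    ∮_C P dx + Q dy = ∬_D (∂Q/∂x - ∂P/∂y) dA.

Here P = 0, Q = 17x^3 + 17x y^2, so

    ∂Q/∂x = 51x^2 + 17y^2,    ∂P/∂y = 0,
    ∂Q/∂x - ∂P/∂y = 51x^2 + 17y^2.

D is the region 0 ≤ x ≤ 6, 0 ≤ y ≤ 1. Evaluating the double integral:

    ∬_D (51x^2 + 17y^2) dA = ∫_0^{6} ∫_0^{1} (51x^2 + 17y^2) dy dx.

Inner (y from 0 to 1): 51x^2 + 17/3.
Outer (x from 0 to 6): 3706.

Therefore ∮_C P dx + Q dy = 3706.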